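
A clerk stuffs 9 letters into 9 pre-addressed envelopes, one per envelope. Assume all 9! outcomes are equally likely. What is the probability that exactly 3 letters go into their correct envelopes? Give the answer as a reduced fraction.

53/864

Favorable outcomes: C(9,3)·!6 = 84·265 = 22260.
Total outcomes: 9! = 362880.
Probability = 22260/362880 = 53/864.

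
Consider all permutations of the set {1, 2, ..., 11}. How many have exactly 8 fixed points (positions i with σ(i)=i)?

330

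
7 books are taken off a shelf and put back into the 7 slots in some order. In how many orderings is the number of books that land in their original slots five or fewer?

Sum C(7,i)·!(7-i) for i = 0..5:
  i=0: C(7,0)·!7 = 1·1854 = 1854
  i=1: C(7,1)·!6 = 7·265 = 1855
  i=2: C(7,2)·!5 = 21·44 = 924
  i=3: C(7,3)·!4 = 35·9 = 315
  i=4: C(7,4)·!3 = 35·2 = 70
  i=5: C(7,5)·!2 = 21·1 = 21
Total = 5039.

5039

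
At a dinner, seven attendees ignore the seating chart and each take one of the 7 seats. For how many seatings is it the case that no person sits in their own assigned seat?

!7 = 7! · Σ_{k=0}^{7} (-1)^k/k!
= 7! - 7!/1! + 7!/2! - 7!/3! + 7!/4! - 7!/5! + 7!/6! - 7!/7!
= 5040 - 5040 + 2520 - 840 + 210 - 42 + 7 - 1
= 1854

1854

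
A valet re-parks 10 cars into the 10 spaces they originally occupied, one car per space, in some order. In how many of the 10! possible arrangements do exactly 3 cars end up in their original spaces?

222480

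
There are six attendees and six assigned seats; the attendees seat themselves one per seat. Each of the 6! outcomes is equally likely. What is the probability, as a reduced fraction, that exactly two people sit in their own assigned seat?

Favorable outcomes: C(6,2)·!4 = 15·9 = 135.
Total outcomes: 6! = 720.
Probability = 135/720 = 3/16.

3/16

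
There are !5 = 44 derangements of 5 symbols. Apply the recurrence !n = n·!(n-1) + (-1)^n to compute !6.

!6 = 6·44 + 1 = 265.

265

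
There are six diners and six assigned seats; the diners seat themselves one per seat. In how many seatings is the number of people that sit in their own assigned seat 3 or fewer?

# with exactly i fixed is C(6,i)·!(6-i); sum over i=0..3:
  i=0: C(6,0)·!6 = 1·265 = 265
  i=1: C(6,1)·!5 = 6·44 = 264
  i=2: C(6,2)·!4 = 15·9 = 135
  i=3: C(6,3)·!3 = 20·2 = 40
Total = 704.

704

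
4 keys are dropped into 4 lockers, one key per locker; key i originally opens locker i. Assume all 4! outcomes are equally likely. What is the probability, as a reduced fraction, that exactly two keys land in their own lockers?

1/4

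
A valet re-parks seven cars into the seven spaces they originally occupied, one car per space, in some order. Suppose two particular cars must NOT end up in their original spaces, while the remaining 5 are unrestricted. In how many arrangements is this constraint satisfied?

3720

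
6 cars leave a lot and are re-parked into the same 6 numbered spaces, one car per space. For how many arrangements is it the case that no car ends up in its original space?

265

!6 is the nearest integer to 6!/e.
6! = 720, and 720/e ≈ 264.87, so !6 = 265.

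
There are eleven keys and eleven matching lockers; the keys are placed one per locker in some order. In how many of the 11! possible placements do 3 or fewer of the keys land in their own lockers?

39158866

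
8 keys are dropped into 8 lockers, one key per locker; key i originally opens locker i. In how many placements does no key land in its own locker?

14833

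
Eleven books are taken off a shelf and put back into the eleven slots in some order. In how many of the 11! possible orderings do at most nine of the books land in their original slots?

Sum C(11,i)·!(11-i) for i = 0..9:
  i=0: C(11,0)·!11 = 1·14684570 = 14684570
  i=1: C(11,1)·!10 = 11·1334961 = 14684571
  i=2: C(11,2)·!9 = 55·133496 = 7342280
  i=3: C(11,3)·!8 = 165·14833 = 2447445
  i=4: C(11,4)·!7 = 330·1854 = 611820
  i=5: C(11,5)·!6 = 462·265 = 122430
  i=6: C(11,6)·!5 = 462·44 = 20328
  i=7: C(11,7)·!4 = 330·9 = 2970
  i=8: C(11,8)·!3 = 165·2 = 330
  i=9: C(11,9)·!2 = 55·1 = 55
Total = 39916799.

39916799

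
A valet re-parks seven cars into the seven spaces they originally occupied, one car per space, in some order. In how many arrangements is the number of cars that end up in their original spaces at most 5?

5039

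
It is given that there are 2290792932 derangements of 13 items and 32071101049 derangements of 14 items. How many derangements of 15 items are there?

481066515734

D_15 = (15-1)·(D_14 + D_13) = 14·(32071101049 + 2290792932) = 14·34361893981 = 481066515734.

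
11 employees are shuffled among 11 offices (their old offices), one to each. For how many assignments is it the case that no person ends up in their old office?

14684570

!11 = 11! · Σ_{k=0}^{11} (-1)^k/k!
= 11! - 11!/1! + 11!/2! - 11!/3! + 11!/4! - 11!/5! + 11!/6! - 11!/7! + 11!/8! - 11!/9! + 11!/10! - 11!/11!
= 39916800 - 39916800 + 19958400 - 6652800 + 1663200 - 332640 + 55440 - 7920 + 990 - 110 + 11 - 1
= 14684570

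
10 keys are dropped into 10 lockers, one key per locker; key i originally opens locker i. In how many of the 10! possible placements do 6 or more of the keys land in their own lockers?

Sum C(10,i)·!(10-i) for i = 6..10:
  i=6: C(10,6)·!4 = 210·9 = 1890
  i=7: C(10,7)·!3 = 120·2 = 240
  i=8: C(10,8)·!2 = 45·1 = 45
  i=9: C(10,9)·!1 = 10·0 = 0
  i=10: C(10,10)·!0 = 1·1 = 1
Total = 2176.

2176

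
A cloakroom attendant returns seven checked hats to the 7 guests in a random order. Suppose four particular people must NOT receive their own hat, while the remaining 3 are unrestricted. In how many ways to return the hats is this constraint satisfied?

2790

Inclusion-exclusion on the 4 forbidden self-matches:
Σ_{j=0}^{4} (-1)^j C(4,j)(7-j)!
= C(4,0)·7! - C(4,1)·6! + C(4,2)·5! - C(4,3)·4! + C(4,4)·3!
= 5040 - 2880 + 720 - 96 + 6
= 2790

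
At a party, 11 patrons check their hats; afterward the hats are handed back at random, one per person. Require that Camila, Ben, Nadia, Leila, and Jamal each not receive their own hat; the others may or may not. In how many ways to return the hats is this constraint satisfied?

25022880

Inclusion-exclusion on the 5 forbidden self-matches:
Σ_{j=0}^{5} (-1)^j C(5,j)(11-j)!
= C(5,0)·11! - C(5,1)·10! + C(5,2)·9! - C(5,3)·8! + C(5,4)·7! - C(5,5)·6!
= 39916800 - 18144000 + 3628800 - 403200 + 25200 - 720
= 25022880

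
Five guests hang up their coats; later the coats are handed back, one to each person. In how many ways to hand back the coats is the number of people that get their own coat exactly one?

45

Pick the single fixed position: C(5,1) = 5 ways.
The remaining 4 must be deranged: !4 = 9.
Total: 5 × 9 = 45.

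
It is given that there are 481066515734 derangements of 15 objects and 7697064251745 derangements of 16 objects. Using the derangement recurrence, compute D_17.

D_17 = (17-1)·(D_16 + D_15) = 16·(7697064251745 + 481066515734) = 16·8178130767479 = 130850092279664.

130850092279664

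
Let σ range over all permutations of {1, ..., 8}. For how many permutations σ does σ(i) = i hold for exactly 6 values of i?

Pick the 6 fixed positions: C(8,6) = 28 ways.
The remaining 2 must be deranged: !2 = 1.
Total: 28 × 1 = 28.

28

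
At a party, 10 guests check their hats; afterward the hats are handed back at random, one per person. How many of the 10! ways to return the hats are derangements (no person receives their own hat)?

1334961

By inclusion-exclusion, !10 = Σ (-1)^k · 10!/k! for k=0..10
= 10! - 10!/1! + 10!/2! - 10!/3! + 10!/4! - 10!/5! + 10!/6! - 10!/7! + 10!/8! - 10!/9! + 10!/10!
= 3628800 - 3628800 + 1814400 - 604800 + 151200 - 30240 + 5040 - 720 + 90 - 10 + 1
= 1334961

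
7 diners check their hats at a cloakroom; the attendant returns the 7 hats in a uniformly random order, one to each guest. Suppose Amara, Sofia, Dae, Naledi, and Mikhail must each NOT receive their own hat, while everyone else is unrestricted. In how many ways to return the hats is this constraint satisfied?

2428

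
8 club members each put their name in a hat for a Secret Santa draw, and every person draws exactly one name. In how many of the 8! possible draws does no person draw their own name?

!8 is the nearest integer to 8!/e.
8! = 40320, and 40320/e ≈ 14832.90, so !8 = 14833.

14833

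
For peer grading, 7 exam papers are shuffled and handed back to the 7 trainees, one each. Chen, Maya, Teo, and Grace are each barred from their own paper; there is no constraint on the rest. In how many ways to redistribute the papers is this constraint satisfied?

2790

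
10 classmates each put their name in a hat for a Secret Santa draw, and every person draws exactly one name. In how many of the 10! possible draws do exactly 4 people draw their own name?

55650

Choose which 4 of the 10 are fixed: C(10,4) = 210.
The other 6 form a derangement: !6 = 265.
Total: 210 × 265 = 55650.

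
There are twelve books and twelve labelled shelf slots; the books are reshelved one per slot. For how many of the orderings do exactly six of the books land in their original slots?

Pick the 6 fixed positions: C(12,6) = 924 ways.
The other 6 form a derangement: !6 = 265.
Total: 924 × 265 = 244860.

244860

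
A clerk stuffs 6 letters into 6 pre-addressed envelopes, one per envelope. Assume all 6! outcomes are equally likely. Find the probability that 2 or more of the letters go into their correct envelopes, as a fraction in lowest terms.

191/720

Favorable outcomes: Σ_{i≥2} C(6,i)·!(6-i) = 15·9 + 20·2 + 15·1 + 6·0 + 1·1 = 191.
Total outcomes: 6! = 720.
Probability = 191/720 = 191/720.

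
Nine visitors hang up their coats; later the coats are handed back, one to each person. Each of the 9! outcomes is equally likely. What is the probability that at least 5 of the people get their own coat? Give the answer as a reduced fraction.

Favorable outcomes: Σ_{i≥5} C(9,i)·!(9-i) = 126·9 + 84·2 + 36·1 + 9·0 + 1·1 = 1339.
Total outcomes: 9! = 362880.
Probability = 1339/362880 = 1339/362880.

1339/362880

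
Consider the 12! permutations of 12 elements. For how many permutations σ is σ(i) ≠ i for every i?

176214841

Use !n = n·!(n-1) + (-1)^n.
!12 = 12·14684570 + 1 = 176214841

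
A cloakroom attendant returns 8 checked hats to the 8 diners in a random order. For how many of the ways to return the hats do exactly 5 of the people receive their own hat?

112

Pick the 5 fixed positions: C(8,5) = 56 ways.
The remaining 3 must be deranged: !3 = 2.
Total: 56 × 2 = 112.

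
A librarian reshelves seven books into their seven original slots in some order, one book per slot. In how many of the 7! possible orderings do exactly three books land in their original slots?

315

Pick the 3 fixed positions: C(7,3) = 35 ways.
The other 4 form a derangement: !4 = 9.
Total: 35 × 9 = 315.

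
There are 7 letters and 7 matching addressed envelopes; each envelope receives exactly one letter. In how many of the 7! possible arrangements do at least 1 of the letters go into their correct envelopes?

3186

Sum C(7,i)·!(7-i) for i = 1..7:
  i=1: C(7,1)·!6 = 7·265 = 1855
  i=2: C(7,2)·!5 = 21·44 = 924
  i=3: C(7,3)·!4 = 35·9 = 315
  i=4: C(7,4)·!3 = 35·2 = 70
  i=5: C(7,5)·!2 = 21·1 = 21
  i=6: C(7,6)·!1 = 7·0 = 0
  i=7: C(7,7)·!0 = 1·1 = 1
Total = 3186.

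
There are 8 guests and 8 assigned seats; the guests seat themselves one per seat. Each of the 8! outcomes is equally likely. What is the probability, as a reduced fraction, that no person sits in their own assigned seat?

2119/5760

Favorable outcomes: !8 = 14833.
Total outcomes: 8! = 40320.
Probability = 14833/40320 = 2119/5760.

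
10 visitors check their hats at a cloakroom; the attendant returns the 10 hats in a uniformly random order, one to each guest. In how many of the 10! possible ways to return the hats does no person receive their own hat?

Use !n = (n-1)(!(n-1) + !(n-2)).
!10 = 9·(133496 + 14833) = 9·148329 = 1334961

1334961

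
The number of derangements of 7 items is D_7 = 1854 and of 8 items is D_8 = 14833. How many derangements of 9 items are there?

D_9 = (9-1)·(D_8 + D_7) = 8·(14833 + 1854) = 8·16687 = 133496.

133496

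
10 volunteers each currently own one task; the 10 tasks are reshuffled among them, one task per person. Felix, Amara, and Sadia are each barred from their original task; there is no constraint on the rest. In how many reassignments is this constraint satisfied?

2656080

Let A_j be the event that the j-th constrained one is fixed. By inclusion-exclusion over the 3 events:
Σ_{j=0}^{3} (-1)^j C(3,j)(10-j)!
= C(3,0)·10! - C(3,1)·9! + C(3,2)·8! - C(3,3)·7!
= 3628800 - 1088640 + 120960 - 5040
= 2656080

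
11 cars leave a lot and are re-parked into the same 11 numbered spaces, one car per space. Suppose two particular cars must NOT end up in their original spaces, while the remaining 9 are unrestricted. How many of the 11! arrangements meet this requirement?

33022080

Inclusion-exclusion on the 2 forbidden self-matches:
Σ_{j=0}^{2} (-1)^j C(2,j)(11-j)!
= C(2,0)·11! - C(2,1)·10! + C(2,2)·9!
= 39916800 - 7257600 + 362880
= 33022080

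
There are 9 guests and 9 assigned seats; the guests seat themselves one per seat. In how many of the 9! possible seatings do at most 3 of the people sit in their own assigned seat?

355997

# with exactly i fixed is C(9,i)·!(9-i); sum over i=0..3:
  i=0: C(9,0)·!9 = 1·133496 = 133496
  i=1: C(9,1)·!8 = 9·14833 = 133497
  i=2: C(9,2)·!7 = 36·1854 = 66744
  i=3: C(9,3)·!6 = 84·265 = 22260
Total = 355997.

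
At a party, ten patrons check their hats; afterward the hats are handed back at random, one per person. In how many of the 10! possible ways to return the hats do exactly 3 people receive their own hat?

Pick the 3 fixed positions: C(10,3) = 120 ways.
The remaining 7 must be deranged: !7 = 1854.
Total: 120 × 1854 = 222480.

222480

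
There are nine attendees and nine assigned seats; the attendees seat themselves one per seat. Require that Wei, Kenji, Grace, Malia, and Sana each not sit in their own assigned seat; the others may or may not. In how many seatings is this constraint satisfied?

Inclusion-exclusion on the 5 forbidden self-matches:
Σ_{j=0}^{5} (-1)^j C(5,j)(9-j)!
= C(5,0)·9! - C(5,1)·8! + C(5,2)·7! - C(5,3)·6! + C(5,4)·5! - C(5,5)·4!
= 362880 - 201600 + 50400 - 7200 + 600 - 24
= 205056

205056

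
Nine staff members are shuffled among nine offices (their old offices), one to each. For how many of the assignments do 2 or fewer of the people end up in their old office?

333737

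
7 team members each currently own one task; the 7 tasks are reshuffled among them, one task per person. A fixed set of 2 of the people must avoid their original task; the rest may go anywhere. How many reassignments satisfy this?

Inclusion-exclusion on the 2 forbidden self-matches:
Σ_{j=0}^{2} (-1)^j C(2,j)(7-j)!
= C(2,0)·7! - C(2,1)·6! + C(2,2)·5!
= 5040 - 1440 + 120
= 3720

3720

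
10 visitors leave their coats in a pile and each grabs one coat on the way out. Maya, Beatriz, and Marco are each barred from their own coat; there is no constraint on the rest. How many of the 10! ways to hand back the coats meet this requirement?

Inclusion-exclusion on the 3 forbidden self-matches:
Σ_{j=0}^{3} (-1)^j C(3,j)(10-j)!
= C(3,0)·10! - C(3,1)·9! + C(3,2)·8! - C(3,3)·7!
= 3628800 - 1088640 + 120960 - 5040
= 2656080

2656080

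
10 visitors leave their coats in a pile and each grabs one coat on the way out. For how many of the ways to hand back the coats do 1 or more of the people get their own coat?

Sum C(10,i)·!(10-i) for i = 1..10:
  i=1: C(10,1)·!9 = 10·133496 = 1334960
  i=2: C(10,2)·!8 = 45·14833 = 667485
  i=3: C(10,3)·!7 = 120·1854 = 222480
  i=4: C(10,4)·!6 = 210·265 = 55650
  i=5: C(10,5)·!5 = 252·44 = 11088
  i=6: C(10,6)·!4 = 210·9 = 1890
  i=7: C(10,7)·!3 = 120·2 = 240
  i=8: C(10,8)·!2 = 45·1 = 45
  i=9: C(10,9)·!1 = 10·0 = 0
  i=10: C(10,10)·!0 = 1·1 = 1
Total = 2293839.

2293839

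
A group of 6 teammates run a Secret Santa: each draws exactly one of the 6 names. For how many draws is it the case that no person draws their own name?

265

Use !n = (n-1)(!(n-1) + !(n-2)).
!6 = 5·(44 + 9) = 5·53 = 265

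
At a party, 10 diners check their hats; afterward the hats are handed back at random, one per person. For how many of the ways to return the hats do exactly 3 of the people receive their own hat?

222480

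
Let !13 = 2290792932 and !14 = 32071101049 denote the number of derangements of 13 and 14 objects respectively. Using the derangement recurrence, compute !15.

!15 = (15-1)·(!14 + !13) = 14·(32071101049 + 2290792932) = 14·34361893981 = 481066515734.

481066515734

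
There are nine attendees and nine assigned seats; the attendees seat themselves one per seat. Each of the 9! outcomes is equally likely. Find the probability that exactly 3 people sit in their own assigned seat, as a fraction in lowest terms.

Favorable outcomes: C(9,3)·!6 = 84·265 = 22260.
Total outcomes: 9! = 362880.
Probability = 22260/362880 = 53/864.

53/864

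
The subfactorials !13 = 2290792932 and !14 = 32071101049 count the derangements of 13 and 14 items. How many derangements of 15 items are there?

481066515734

!15 = (15-1)·(!14 + !13) = 14·(32071101049 + 2290792932) = 14·34361893981 = 481066515734.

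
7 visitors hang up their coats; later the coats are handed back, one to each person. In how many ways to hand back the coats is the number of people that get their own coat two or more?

1331

Sum C(7,i)·!(7-i) for i = 2..7:
  i=2: C(7,2)·!5 = 21·44 = 924
  i=3: C(7,3)·!4 = 35·9 = 315
  i=4: C(7,4)·!3 = 35·2 = 70
  i=5: C(7,5)·!2 = 21·1 = 21
  i=6: C(7,6)·!1 = 7·0 = 0
  i=7: C(7,7)·!0 = 1·1 = 1
Total = 1331.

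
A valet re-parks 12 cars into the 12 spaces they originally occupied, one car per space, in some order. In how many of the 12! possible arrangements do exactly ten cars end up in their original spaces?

66

Choose which 10 of the 12 are fixed: C(12,10) = 66.
The other 2 form a derangement: !2 = 1.
Total: 66 × 1 = 66.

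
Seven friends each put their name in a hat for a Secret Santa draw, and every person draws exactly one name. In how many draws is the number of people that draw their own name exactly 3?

Pick the 3 fixed positions: C(7,3) = 35 ways.
The remaining 4 must be deranged: !4 = 9.
Total: 35 × 9 = 315.

315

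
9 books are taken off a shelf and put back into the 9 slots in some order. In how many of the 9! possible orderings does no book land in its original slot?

!9 = 9! · Σ_{k=0}^{9} (-1)^k/k!
= 9! - 9!/1! + 9!/2! - 9!/3! + 9!/4! - 9!/5! + 9!/6! - 9!/7! + 9!/8! - 9!/9!
= 362880 - 362880 + 181440 - 60480 + 15120 - 3024 + 504 - 72 + 9 - 1
= 133496

133496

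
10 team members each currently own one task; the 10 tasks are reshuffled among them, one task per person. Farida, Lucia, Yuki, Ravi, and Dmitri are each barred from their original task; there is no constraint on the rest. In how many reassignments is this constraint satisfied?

2170680

Inclusion-exclusion on the 5 forbidden self-matches:
Σ_{j=0}^{5} (-1)^j C(5,j)(10-j)!
= C(5,0)·10! - C(5,1)·9! + C(5,2)·8! - C(5,3)·7! + C(5,4)·6! - C(5,5)·5!
= 3628800 - 1814400 + 403200 - 50400 + 3600 - 120
= 2170680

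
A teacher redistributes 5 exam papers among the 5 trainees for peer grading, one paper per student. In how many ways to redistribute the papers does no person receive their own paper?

!5 = 5! · Σ_{k=0}^{5} (-1)^k/k!
= 5! - 5!/1! + 5!/2! - 5!/3! + 5!/4! - 5!/5!
= 120 - 120 + 60 - 20 + 5 - 1
= 44

44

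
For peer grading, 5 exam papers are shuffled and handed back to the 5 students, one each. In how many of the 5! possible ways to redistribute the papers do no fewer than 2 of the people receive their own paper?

Sum C(5,i)·!(5-i) for i = 2..5:
  i=2: C(5,2)·!3 = 10·2 = 20
  i=3: C(5,3)·!2 = 10·1 = 10
  i=4: C(5,4)·!1 = 5·0 = 0
  i=5: C(5,5)·!0 = 1·1 = 1
Total = 31.

31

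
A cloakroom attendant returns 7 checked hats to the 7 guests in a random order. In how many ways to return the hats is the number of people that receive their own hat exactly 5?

21

Choose which 5 of the 7 are fixed: C(7,5) = 21.
The other 2 form a derangement: !2 = 1.
Total: 21 × 1 = 21.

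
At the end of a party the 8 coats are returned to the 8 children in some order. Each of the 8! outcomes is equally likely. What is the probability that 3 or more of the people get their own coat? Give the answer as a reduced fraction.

647/8064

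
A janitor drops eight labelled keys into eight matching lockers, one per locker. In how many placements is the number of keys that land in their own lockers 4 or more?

Sum C(8,i)·!(8-i) for i = 4..8:
  i=4: C(8,4)·!4 = 70·9 = 630
  i=5: C(8,5)·!3 = 56·2 = 112
  i=6: C(8,6)·!2 = 28·1 = 28
  i=7: C(8,7)·!1 = 8·0 = 0
  i=8: C(8,8)·!0 = 1·1 = 1
Total = 771.

771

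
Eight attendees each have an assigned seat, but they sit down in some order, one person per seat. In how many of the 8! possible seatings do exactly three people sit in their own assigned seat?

Choose which 3 of the 8 are fixed: C(8,3) = 56.
The other 5 form a derangement: !5 = 44.
Total: 56 × 44 = 2464.

2464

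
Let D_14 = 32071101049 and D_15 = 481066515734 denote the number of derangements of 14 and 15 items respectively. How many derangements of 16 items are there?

7697064251745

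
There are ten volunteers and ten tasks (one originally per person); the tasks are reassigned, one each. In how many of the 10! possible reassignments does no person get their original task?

1334961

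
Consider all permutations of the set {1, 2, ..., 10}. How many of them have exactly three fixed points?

222480

Choose which 3 of the 10 are fixed: C(10,3) = 120.
The remaining 7 must be deranged: !7 = 1854.
Total: 120 × 1854 = 222480.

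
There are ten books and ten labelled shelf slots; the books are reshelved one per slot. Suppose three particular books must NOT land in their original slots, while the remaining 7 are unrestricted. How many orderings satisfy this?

Let A_j be the event that the j-th constrained one is fixed. By inclusion-exclusion over the 3 events:
Σ_{j=0}^{3} (-1)^j C(3,j)(10-j)!
= C(3,0)·10! - C(3,1)·9! + C(3,2)·8! - C(3,3)·7!
= 3628800 - 1088640 + 120960 - 5040
= 2656080

2656080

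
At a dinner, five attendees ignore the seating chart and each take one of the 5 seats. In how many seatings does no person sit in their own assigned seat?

44

!5 is the nearest integer to 5!/e.
5! = 120, and 120/e ≈ 44.15, so !5 = 44.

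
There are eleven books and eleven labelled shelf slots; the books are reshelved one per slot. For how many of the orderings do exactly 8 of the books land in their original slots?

Choose which 8 of the 11 are fixed: C(11,8) = 165.
The remaining 3 must be deranged: !3 = 2.
Total: 165 × 2 = 330.

330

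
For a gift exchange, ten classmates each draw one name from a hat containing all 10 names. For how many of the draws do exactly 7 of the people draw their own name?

240

Pick the 7 fixed positions: C(10,7) = 120 ways.
The remaining 3 must be deranged: !3 = 2.
Total: 120 × 2 = 240.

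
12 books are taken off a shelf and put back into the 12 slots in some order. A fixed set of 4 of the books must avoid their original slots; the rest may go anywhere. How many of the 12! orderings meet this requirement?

339696000

Let A_j be the event that the j-th constrained one is fixed. By inclusion-exclusion over the 4 events:
Σ_{j=0}^{4} (-1)^j C(4,j)(12-j)!
= C(4,0)·12! - C(4,1)·11! + C(4,2)·10! - C(4,3)·9! + C(4,4)·8!
= 479001600 - 159667200 + 21772800 - 1451520 + 40320
= 339696000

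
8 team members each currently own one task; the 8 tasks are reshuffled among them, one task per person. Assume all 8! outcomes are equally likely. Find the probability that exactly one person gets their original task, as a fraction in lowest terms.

103/280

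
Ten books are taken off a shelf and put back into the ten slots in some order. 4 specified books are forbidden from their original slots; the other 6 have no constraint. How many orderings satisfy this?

Inclusion-exclusion on the 4 forbidden self-matches:
Σ_{j=0}^{4} (-1)^j C(4,j)(10-j)!
= C(4,0)·10! - C(4,1)·9! + C(4,2)·8! - C(4,3)·7! + C(4,4)·6!
= 3628800 - 1451520 + 241920 - 20160 + 720
= 2399760

2399760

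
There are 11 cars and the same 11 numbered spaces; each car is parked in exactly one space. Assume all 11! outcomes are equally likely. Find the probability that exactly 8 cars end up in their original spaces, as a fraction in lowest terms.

1/120960

Favorable outcomes: C(11,8)·!3 = 165·2 = 330.
Total outcomes: 11! = 39916800.
Probability = 330/39916800 = 1/120960.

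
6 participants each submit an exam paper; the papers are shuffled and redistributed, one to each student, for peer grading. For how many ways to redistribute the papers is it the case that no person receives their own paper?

!6 is the nearest integer to 6!/e.
6! = 720, and 720/e ≈ 264.87, so !6 = 265.

265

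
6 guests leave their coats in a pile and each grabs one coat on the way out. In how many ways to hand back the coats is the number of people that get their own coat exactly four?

15

Choose which 4 of the 6 are fixed: C(6,4) = 15.
The remaining 2 must be deranged: !2 = 1.
Total: 15 × 1 = 15.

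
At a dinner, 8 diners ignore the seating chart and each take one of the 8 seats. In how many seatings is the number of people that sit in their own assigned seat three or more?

3235

# with exactly i fixed is C(8,i)·!(8-i); sum over i=3..8:
  i=3: C(8,3)·!5 = 56·44 = 2464
  i=4: C(8,4)·!4 = 70·9 = 630
  i=5: C(8,5)·!3 = 56·2 = 112
  i=6: C(8,6)·!2 = 28·1 = 28
  i=7: C(8,7)·!1 = 8·0 = 0
  i=8: C(8,8)·!0 = 1·1 = 1
Total = 3235.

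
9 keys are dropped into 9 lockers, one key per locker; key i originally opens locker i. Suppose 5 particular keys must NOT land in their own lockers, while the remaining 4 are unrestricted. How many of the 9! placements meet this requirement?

205056

Let A_j be the event that the j-th constrained one is fixed. By inclusion-exclusion over the 5 events:
Σ_{j=0}^{5} (-1)^j C(5,j)(9-j)!
= C(5,0)·9! - C(5,1)·8! + C(5,2)·7! - C(5,3)·6! + C(5,4)·5! - C(5,5)·4!
= 362880 - 201600 + 50400 - 7200 + 600 - 24
= 205056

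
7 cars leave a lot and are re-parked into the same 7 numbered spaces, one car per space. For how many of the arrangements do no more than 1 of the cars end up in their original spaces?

# with exactly i fixed is C(7,i)·!(7-i); sum over i=0..1:
  i=0: C(7,0)·!7 = 1·1854 = 1854
  i=1: C(7,1)·!6 = 7·265 = 1855
Total = 3709.

3709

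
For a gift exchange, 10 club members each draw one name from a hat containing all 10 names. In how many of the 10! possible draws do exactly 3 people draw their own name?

Pick the 3 fixed positions: C(10,3) = 120 ways.
The remaining 7 must be deranged: !7 = 1854.
Total: 120 × 1854 = 222480.

222480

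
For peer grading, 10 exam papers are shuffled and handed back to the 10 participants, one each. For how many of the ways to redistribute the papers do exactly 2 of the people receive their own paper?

Choose which 2 of the 10 are fixed: C(10,2) = 45.
The other 8 form a derangement: !8 = 14833.
Total: 45 × 14833 = 667485.

667485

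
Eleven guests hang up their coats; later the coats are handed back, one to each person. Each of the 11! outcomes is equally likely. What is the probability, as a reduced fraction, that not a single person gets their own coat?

1468457/3991680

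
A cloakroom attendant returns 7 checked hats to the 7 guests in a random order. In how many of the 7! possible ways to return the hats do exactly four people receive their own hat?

70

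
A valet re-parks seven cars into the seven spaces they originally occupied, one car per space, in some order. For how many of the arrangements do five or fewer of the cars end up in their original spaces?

# with exactly i fixed is C(7,i)·!(7-i); sum over i=0..5:
  i=0: C(7,0)·!7 = 1·1854 = 1854
  i=1: C(7,1)·!6 = 7·265 = 1855
  i=2: C(7,2)·!5 = 21·44 = 924
  i=3: C(7,3)·!4 = 35·9 = 315
  i=4: C(7,4)·!3 = 35·2 = 70
  i=5: C(7,5)·!2 = 21·1 = 21
Total = 5039.

5039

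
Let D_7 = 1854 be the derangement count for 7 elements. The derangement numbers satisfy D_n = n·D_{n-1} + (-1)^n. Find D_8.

D_8 = 8·1854 + 1 = 14833.

14833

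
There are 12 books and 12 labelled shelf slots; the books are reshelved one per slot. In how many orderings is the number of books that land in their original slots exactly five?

Choose which 5 of the 12 are fixed: C(12,5) = 792.
The other 7 form a derangement: !7 = 1854.
Total: 792 × 1854 = 1468368.

1468368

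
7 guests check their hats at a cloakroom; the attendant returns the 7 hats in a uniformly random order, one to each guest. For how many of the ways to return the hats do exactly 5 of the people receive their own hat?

Choose which 5 of the 7 are fixed: C(7,5) = 21.
The other 2 form a derangement: !2 = 1.
Total: 21 × 1 = 21.

21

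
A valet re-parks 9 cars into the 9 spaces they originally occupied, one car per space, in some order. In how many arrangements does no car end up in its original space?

133496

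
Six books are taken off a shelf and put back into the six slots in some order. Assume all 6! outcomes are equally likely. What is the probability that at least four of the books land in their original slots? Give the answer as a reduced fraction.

Favorable outcomes: Σ_{i≥4} C(6,i)·!(6-i) = 15·1 + 6·0 + 1·1 = 16.
Total outcomes: 6! = 720.
Probability = 16/720 = 1/45.

1/45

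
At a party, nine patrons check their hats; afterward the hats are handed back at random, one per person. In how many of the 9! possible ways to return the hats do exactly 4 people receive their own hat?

Choose which 4 of the 9 are fixed: C(9,4) = 126.
The remaining 5 must be deranged: !5 = 44.
Total: 126 × 44 = 5544.

5544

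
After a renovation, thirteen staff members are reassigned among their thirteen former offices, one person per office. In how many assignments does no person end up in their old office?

The subfactorial !13 = [13!/e] (nearest integer).
13! = 6227020800, and 6227020800/e ≈ 2290792932.07, so !13 = 2290792932.

2290792932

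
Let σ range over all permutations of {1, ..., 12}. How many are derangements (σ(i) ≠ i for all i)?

176214841

Use !n = n·!(n-1) + (-1)^n.
!12 = 12·14684570 + 1 = 176214841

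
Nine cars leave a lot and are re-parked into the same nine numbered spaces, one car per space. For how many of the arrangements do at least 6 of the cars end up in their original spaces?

Sum C(9,i)·!(9-i) for i = 6..9:
  i=6: C(9,6)·!3 = 84·2 = 168
  i=7: C(9,7)·!2 = 36·1 = 36
  i=8: C(9,8)·!1 = 9·0 = 0
  i=9: C(9,9)·!0 = 1·1 = 1
Total = 205.

205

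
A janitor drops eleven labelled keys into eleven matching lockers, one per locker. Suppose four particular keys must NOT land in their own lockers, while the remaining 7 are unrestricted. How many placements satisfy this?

27422640

Let A_j be the event that the j-th constrained one is fixed. By inclusion-exclusion over the 4 events:
Σ_{j=0}^{4} (-1)^j C(4,j)(11-j)!
= C(4,0)·11! - C(4,1)·10! + C(4,2)·9! - C(4,3)·8! + C(4,4)·7!
= 39916800 - 14515200 + 2177280 - 161280 + 5040
= 27422640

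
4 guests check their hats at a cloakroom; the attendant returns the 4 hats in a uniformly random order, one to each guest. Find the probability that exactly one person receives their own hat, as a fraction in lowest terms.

1/3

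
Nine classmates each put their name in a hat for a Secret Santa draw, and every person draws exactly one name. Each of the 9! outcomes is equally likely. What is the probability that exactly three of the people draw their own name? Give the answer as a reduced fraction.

53/864

Favorable outcomes: C(9,3)·!6 = 84·265 = 22260.
Total outcomes: 9! = 362880.
Probability = 22260/362880 = 53/864.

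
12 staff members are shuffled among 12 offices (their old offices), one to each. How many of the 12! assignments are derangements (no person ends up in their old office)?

176214841

Use !n = (n-1)(!(n-1) + !(n-2)).
!12 = 11·(14684570 + 1334961) = 11·16019531 = 176214841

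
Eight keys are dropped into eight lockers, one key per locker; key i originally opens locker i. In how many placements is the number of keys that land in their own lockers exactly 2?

Pick the 2 fixed positions: C(8,2) = 28 ways.
The remaining 6 must be deranged: !6 = 265.
Total: 28 × 265 = 7420.

7420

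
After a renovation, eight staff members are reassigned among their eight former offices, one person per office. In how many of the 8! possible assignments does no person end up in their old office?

The number of derangements of 8 is !8 = Σ_{k=0}^{8} (-1)^k·8!/k!
= 8! - 8!/1! + 8!/2! - 8!/3! + 8!/4! - 8!/5! + 8!/6! - 8!/7! + 8!/8!
= 40320 - 40320 + 20160 - 6720 + 1680 - 336 + 56 - 8 + 1
= 14833

14833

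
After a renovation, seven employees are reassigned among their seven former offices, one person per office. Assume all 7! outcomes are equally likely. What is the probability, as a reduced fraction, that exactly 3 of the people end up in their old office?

1/16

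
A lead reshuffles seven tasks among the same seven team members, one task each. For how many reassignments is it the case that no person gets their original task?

!7 = 7! · Σ_{k=0}^{7} (-1)^k/k!
= 7! - 7!/1! + 7!/2! - 7!/3! + 7!/4! - 7!/5! + 7!/6! - 7!/7!
= 5040 - 5040 + 2520 - 840 + 210 - 42 + 7 - 1
= 1854

1854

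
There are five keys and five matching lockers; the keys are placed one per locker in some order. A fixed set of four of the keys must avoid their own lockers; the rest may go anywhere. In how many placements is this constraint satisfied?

53

Inclusion-exclusion on the 4 forbidden self-matches:
Σ_{j=0}^{4} (-1)^j C(4,j)(5-j)!
= C(4,0)·5! - C(4,1)·4! + C(4,2)·3! - C(4,3)·2! + C(4,4)·1!
= 120 - 96 + 36 - 8 + 1
= 53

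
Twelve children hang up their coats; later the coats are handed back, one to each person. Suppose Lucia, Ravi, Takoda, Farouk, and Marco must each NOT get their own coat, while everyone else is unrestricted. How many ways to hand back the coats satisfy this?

312273360

Inclusion-exclusion on the 5 forbidden self-matches:
Σ_{j=0}^{5} (-1)^j C(5,j)(12-j)!
= C(5,0)·12! - C(5,1)·11! + C(5,2)·10! - C(5,3)·9! + C(5,4)·8! - C(5,5)·7!
= 479001600 - 199584000 + 36288000 - 3628800 + 201600 - 5040
= 312273360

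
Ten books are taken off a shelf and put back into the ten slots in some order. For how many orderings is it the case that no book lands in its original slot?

1334961

The subfactorial !10 = [10!/e] (nearest integer).
10! = 3628800, and 3628800/e ≈ 1334960.92, so !10 = 1334961.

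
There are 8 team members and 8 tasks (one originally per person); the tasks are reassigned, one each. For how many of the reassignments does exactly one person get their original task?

Choose which one of the 8 is fixed: C(8,1) = 8.
The remaining 7 must be deranged: !7 = 1854.
Total: 8 × 1854 = 14832.

14832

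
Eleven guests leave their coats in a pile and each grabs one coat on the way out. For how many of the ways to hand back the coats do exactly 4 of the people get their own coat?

Pick the 4 fixed positions: C(11,4) = 330 ways.
The remaining 7 must be deranged: !7 = 1854.
Total: 330 × 1854 = 611820.

611820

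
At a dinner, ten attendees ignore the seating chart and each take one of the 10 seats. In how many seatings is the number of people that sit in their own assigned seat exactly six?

1890

Choose which 6 of the 10 are fixed: C(10,6) = 210.
The other 4 form a derangement: !4 = 9.
Total: 210 × 9 = 1890.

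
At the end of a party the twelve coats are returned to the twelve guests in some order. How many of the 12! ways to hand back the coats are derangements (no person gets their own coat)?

Use !n = n·!(n-1) + (-1)^n.
!12 = 12·14684570 + 1 = 176214841

176214841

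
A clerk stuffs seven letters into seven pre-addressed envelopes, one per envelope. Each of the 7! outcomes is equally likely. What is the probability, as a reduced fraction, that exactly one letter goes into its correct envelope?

Favorable outcomes: C(7,1)·!6 = 7·265 = 1855.
Total outcomes: 7! = 5040.
Probability = 1855/5040 = 53/144.

53/144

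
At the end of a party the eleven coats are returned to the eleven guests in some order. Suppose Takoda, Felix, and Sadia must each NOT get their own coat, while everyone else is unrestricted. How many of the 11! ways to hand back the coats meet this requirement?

Let A_j be the event that the j-th constrained one is fixed. By inclusion-exclusion over the 3 events:
Σ_{j=0}^{3} (-1)^j C(3,j)(11-j)!
= C(3,0)·11! - C(3,1)·10! + C(3,2)·9! - C(3,3)·8!
= 39916800 - 10886400 + 1088640 - 40320
= 30078720

30078720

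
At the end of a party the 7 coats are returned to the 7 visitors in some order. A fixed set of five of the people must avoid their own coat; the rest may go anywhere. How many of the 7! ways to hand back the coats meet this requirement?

2428

Inclusion-exclusion on the 5 forbidden self-matches:
Σ_{j=0}^{5} (-1)^j C(5,j)(7-j)!
= C(5,0)·7! - C(5,1)·6! + C(5,2)·5! - C(5,3)·4! + C(5,4)·3! - C(5,5)·2!
= 5040 - 3600 + 1200 - 240 + 30 - 2
= 2428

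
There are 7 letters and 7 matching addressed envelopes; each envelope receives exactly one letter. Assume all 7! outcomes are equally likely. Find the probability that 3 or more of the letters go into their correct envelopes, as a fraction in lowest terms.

407/5040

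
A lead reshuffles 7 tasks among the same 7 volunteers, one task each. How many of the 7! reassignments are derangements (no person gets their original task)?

1854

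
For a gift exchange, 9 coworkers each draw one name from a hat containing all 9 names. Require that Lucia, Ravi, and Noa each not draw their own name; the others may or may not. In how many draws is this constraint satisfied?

Inclusion-exclusion on the 3 forbidden self-matches:
Σ_{j=0}^{3} (-1)^j C(3,j)(9-j)!
= C(3,0)·9! - C(3,1)·8! + C(3,2)·7! - C(3,3)·6!
= 362880 - 120960 + 15120 - 720
= 256320

256320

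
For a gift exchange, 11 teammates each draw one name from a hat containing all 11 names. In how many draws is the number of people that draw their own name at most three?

39158866

Sum C(11,i)·!(11-i) for i = 0..3:
  i=0: C(11,0)·!11 = 1·14684570 = 14684570
  i=1: C(11,1)·!10 = 11·1334961 = 14684571
  i=2: C(11,2)·!9 = 55·133496 = 7342280
  i=3: C(11,3)·!8 = 165·14833 = 2447445
Total = 39158866.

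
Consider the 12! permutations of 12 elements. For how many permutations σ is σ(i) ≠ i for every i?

176214841

The number of derangements of 12 is !12 = Σ_{k=0}^{12} (-1)^k·12!/k!
= 12! - 12!/1! + 12!/2! - 12!/3! + 12!/4! - 12!/5! + 12!/6! - 12!/7! + 12!/8! - 12!/9! + 12!/10! - 12!/11! + 12!/12!
= 479001600 - 479001600 + 239500800 - 79833600 + 19958400 - 3991680 + 665280 - 95040 + 11880 - 1320 + 132 - 12 + 1
= 176214841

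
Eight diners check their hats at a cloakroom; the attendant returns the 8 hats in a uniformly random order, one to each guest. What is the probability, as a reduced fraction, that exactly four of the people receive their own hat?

Favorable outcomes: C(8,4)·!4 = 70·9 = 630.
Total outcomes: 8! = 40320.
Probability = 630/40320 = 1/64.

1/64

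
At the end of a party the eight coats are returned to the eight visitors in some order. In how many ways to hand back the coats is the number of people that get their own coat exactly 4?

630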